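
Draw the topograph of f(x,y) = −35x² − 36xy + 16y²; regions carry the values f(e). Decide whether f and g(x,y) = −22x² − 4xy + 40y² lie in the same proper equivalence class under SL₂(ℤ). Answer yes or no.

D₁ = 3536, D₂ = 3536
river cycle of f (length 8): (16, 36, -35), (-35, 34, 17), (17, 34, -35), (-35, 36, 16), (16, 28, -43), (-43, 58, 1), (1, 58, -43), (-43, 28, 16)
river cycle of g (length 8): (-22, 40, 22), (22, 48, -14), (-14, 36, 40), (40, 44, -10), (-10, 56, 10), (10, 44, -40), (-40, 36, 14), (14, 48, -22)
cycles differ ⇒ inequivalent

no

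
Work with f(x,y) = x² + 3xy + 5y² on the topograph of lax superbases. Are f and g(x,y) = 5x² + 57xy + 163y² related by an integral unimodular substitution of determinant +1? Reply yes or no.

D₁ = -11, D₂ = -11
f: translate: b→1 (≡3 mod 2), so (1,3,5)→(1,1,3)
f: reduced (well bottom): (1,1,3) with a≤c, −a<b≤a
g: translate: b→-3 (≡57 mod 10), so (5,57,163)→(5,-3,1)
g: flip: (5,-3,1)→(1,3,5)
g: translate: b→1 (≡3 mod 2), so (1,3,5)→(1,1,3)
g: reduced (well bottom): (1,1,3) with a≤c, −a<b≤a
reduced forms (1, 1, 3) vs (1, 1, 3) ⇒ equivalent

yes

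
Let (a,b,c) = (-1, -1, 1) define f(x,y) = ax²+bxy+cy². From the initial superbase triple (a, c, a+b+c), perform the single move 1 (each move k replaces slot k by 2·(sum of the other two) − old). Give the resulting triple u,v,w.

start (-1,1,-1) = (f(1,0),f(0,1),f(1,1))
replace slot 1: 2·(1+(-1)) − (-1) = 1 → (1,1,-1)

1,1,-1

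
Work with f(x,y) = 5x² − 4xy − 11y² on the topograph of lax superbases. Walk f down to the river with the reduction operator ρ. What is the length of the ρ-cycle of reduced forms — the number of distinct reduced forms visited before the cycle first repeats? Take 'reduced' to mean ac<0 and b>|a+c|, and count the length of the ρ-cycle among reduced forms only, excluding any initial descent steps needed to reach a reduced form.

D = 236, ⌊√D⌋ = 15
descent: ρ → (-11,4,5)
descent: ρ → (5,6,-10)  [lands on river]
river: ρ → (-10,14,1)
river: ρ → (1,14,-10)
river: ρ → (-10,6,5)
river: ρ → (5,14,-2)
river: ρ → (-2,14,5)
ρ-cycle length = 6 (tail of 2 descent steps not counted)

6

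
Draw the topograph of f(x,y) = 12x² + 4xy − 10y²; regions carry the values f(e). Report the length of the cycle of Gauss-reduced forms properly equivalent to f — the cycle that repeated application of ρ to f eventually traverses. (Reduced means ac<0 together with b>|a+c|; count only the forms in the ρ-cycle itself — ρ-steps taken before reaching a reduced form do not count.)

D = 496, ⌊√D⌋ = 22
river: ρ → (-10,16,6)
river: ρ → (6,20,-4)
river: ρ → (-4,20,6)
river: ρ → (6,16,-10)
river: ρ → (-10,4,12)
river: ρ → (12,20,-2)
river: ρ → (-2,20,12)
river: ρ → (12,4,-10)
ρ-cycle length = 8 (tail of 0 descent steps not counted)

8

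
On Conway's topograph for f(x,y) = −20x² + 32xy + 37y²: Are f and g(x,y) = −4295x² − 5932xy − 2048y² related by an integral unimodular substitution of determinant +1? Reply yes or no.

D₁ = 3984, D₂ = 3984
river cycle of f (length 20): (37, 42, -15), (-15, 48, 28), (28, 8, -35), (-35, 62, 1), (1, 62, -35), (-35, 8, 28), (28, 48, -15), (-15, 42, 37), (37, 32, -20), (-20, 48, 21), … (10 more)
river cycle of g (length 20): (-20, 32, 37), (37, 42, -15), (-15, 48, 28), (28, 8, -35), (-35, 62, 1), (1, 62, -35), (-35, 8, 28), (28, 48, -15), (-15, 42, 37), (37, 32, -20), … (10 more)
cycles coincide ⇒ equivalent

yes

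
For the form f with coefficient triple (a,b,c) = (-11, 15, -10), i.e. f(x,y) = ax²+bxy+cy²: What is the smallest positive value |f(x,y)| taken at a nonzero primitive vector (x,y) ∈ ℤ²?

translate: b→7 (≡-15 mod 22), so (11,-15,10)→(11,7,6)
flip: (11,7,6)→(6,-7,11)
translate: b→5 (≡-7 mod 12), so (6,-7,11)→(6,5,10)
reduced (well bottom): (6,5,10) with a≤c, −a<b≤a
well minimum |f| = |-6| = 6 (negative-definite)

6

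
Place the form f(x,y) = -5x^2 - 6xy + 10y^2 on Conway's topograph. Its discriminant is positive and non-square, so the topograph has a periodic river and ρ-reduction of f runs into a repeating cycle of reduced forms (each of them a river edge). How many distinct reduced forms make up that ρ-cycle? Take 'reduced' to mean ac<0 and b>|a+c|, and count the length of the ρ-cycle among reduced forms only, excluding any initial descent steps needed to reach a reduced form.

D = 236, ⌊√D⌋ = 15
descent: ρ → (10,6,-5)  [lands on river]
river: ρ → (-5,14,2)
river: ρ → (2,14,-5)
river: ρ → (-5,6,10)
river: ρ → (10,14,-1)
river: ρ → (-1,14,10)
ρ-cycle length = 6 (tail of 1 descent step not counted)

6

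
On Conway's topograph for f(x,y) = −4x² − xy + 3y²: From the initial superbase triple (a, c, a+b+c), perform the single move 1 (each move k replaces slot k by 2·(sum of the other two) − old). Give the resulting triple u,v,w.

start (-4,3,-2) = (f(1,0),f(0,1),f(1,1))
replace slot 1: 2·(3+(-2)) − (-4) = 6 → (6,3,-2)

6,3,-2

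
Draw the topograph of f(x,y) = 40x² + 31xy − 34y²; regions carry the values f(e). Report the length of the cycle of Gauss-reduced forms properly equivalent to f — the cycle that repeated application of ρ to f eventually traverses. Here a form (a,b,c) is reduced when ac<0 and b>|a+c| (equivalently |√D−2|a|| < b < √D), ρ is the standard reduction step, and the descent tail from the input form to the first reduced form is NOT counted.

D = 6401, ⌊√D⌋ = 80
river: ρ → (-34,37,37)
river: ρ → (37,37,-34)
river: ρ → (-34,31,40)
river: ρ → (40,49,-25)
river: ρ → (-25,51,38)
river: ρ → (38,25,-38)
river: ρ → (-38,51,25)
river: ρ → (25,49,-40)
river: ρ → (-40,31,34)
river: ρ → (34,37,-37)
river: ρ → (-37,37,34)
river: ρ → (34,31,-40)
river: ρ → (-40,49,25)
river: ρ → (25,51,-38)
river: ρ → (-38,25,38)
river: ρ → (38,51,-25)
river: ρ → (-25,49,40)
river: ρ → (40,31,-34)
ρ-cycle length = 18 (tail of 0 descent steps not counted)

18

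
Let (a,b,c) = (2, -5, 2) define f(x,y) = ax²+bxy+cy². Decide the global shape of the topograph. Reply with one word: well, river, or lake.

D = b²−4ac = (-5)² − 4·2·2 = 9
D = 3² is a perfect square ⇒ form factors over ℤ ⇒ lakes

lake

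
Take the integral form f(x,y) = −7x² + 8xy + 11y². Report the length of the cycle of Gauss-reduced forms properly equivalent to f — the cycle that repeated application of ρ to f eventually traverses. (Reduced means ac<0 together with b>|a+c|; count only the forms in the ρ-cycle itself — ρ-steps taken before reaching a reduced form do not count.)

D = 372, ⌊√D⌋ = 19
river: ρ → (11,14,-4)
river: ρ → (-4,18,3)
river: ρ → (3,18,-4)
river: ρ → (-4,14,11)
river: ρ → (11,8,-7)
river: ρ → (-7,6,12)
river: ρ → (12,18,-1)
river: ρ → (-1,18,12)
river: ρ → (12,6,-7)
river: ρ → (-7,8,11)
ρ-cycle length = 10 (tail of 0 descent steps not counted)

10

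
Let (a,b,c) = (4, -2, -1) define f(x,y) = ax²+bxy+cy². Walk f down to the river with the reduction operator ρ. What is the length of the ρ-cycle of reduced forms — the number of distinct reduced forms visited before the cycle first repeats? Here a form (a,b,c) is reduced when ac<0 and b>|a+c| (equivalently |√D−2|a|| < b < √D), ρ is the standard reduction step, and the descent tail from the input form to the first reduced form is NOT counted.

D = 20, ⌊√D⌋ = 4
descent: ρ → (-1,4,1)  [lands on river]
river: ρ → (1,4,-1)
ρ-cycle length = 2 (tail of 1 descent step not counted)

2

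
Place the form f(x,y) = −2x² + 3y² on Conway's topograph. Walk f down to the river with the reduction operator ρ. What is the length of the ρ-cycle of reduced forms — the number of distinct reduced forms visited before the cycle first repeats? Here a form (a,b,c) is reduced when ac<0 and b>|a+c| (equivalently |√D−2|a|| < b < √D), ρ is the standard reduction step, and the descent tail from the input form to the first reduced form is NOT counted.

D = 24, ⌊√D⌋ = 4
descent: ρ → (3,0,-2)
descent: ρ → (-2,4,1)  [lands on river]
river: ρ → (1,4,-2)
ρ-cycle length = 2 (tail of 2 descent steps not counted)

2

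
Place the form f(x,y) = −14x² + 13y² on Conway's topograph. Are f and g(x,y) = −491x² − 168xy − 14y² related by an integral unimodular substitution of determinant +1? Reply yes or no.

D₁ = 728, D₂ = 728
river cycle of f (length 2): (13, 26, -1), (-1, 26, 13)
river cycle of g (length 2): (13, 26, -1), (-1, 26, 13)
cycles coincide ⇒ equivalent

yes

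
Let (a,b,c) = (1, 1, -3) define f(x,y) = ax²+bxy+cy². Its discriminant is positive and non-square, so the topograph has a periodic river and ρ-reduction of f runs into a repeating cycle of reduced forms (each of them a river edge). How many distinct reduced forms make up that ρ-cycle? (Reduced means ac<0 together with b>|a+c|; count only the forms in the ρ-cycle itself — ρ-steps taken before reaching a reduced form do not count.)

D = 13, ⌊√D⌋ = 3
descent: ρ → (-3,-1,1)
descent: ρ → (1,3,-1)  [lands on river]
river: ρ → (-1,3,1)
ρ-cycle length = 2 (tail of 2 descent steps not counted)

2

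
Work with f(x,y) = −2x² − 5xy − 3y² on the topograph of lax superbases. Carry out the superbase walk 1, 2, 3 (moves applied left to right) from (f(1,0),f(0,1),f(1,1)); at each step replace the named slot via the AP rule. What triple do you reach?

start (-2,-3,-10) = (f(1,0),f(0,1),f(1,1))
replace slot 1: 2·((-3)+(-10)) − (-2) = -24 → (-24,-3,-10)
replace slot 2: 2·((-24)+(-10)) − (-3) = -65 → (-24,-65,-10)
replace slot 3: 2·((-24)+(-65)) − (-10) = -168 → (-24,-65,-168)

-24,-65,-168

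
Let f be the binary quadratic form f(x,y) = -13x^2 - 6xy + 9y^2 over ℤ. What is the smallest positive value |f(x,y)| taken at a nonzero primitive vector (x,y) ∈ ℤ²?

descent: ρ → (9,6,-13)  [lands on river]
river: ρ → (-13,20,2)
river: ρ → (2,20,-13)
river: ρ → (-13,6,9)
river: ρ → (9,12,-10)
river: ρ → (-10,8,11)
river: ρ → (11,14,-7)
river: ρ → (-7,14,11)
river: ρ → (11,8,-10)
river: ρ → (-10,12,9)
closes: descent 1, river 10
min |a| on river = 2

2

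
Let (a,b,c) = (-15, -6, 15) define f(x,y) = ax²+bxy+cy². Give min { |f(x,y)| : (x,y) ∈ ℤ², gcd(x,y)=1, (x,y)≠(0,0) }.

descent: ρ → (15,6,-15)  [lands on river]
river: ρ → (-15,24,6)
river: ρ → (6,24,-15)
river: ρ → (-15,6,15)
river: ρ → (15,24,-6)
river: ρ → (-6,24,15)
closes: descent 1, river 6
min |a| on river = 6

6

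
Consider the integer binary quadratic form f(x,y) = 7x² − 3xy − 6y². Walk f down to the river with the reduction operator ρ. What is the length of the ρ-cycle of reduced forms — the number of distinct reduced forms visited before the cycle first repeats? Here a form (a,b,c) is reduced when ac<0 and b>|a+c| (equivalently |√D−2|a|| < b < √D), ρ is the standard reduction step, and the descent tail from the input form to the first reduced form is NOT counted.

D = 177, ⌊√D⌋ = 13
descent: ρ → (-6,3,7)  [lands on river]
river: ρ → (7,11,-2)
river: ρ → (-2,13,1)
river: ρ → (1,13,-2)
river: ρ → (-2,11,7)
river: ρ → (7,3,-6)
river: ρ → (-6,9,4)
river: ρ → (4,7,-8)
river: ρ → (-8,9,3)
river: ρ → (3,9,-8)
river: ρ → (-8,7,4)
river: ρ → (4,9,-6)
ρ-cycle length = 12 (tail of 1 descent step not counted)

12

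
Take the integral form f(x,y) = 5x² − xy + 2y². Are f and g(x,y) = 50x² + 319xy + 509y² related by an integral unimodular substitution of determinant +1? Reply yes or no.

D₁ = -39, D₂ = -39
f: flip: (5,-1,2)→(2,1,5)
f: reduced (well bottom): (2,1,5) with a≤c, −a<b≤a
g: translate: b→19 (≡319 mod 100), so (50,319,509)→(50,19,2)
g: flip: (50,19,2)→(2,-19,50)
g: translate: b→1 (≡-19 mod 4), so (2,-19,50)→(2,1,5)
g: reduced (well bottom): (2,1,5) with a≤c, −a<b≤a
reduced forms (2, 1, 5) vs (2, 1, 5) ⇒ equivalent

yes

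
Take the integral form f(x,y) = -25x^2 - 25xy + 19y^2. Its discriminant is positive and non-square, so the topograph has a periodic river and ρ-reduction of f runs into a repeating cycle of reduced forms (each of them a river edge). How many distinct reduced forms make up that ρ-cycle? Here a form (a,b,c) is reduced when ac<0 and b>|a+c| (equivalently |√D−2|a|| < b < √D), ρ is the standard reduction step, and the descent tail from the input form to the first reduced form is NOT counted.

D = 2525, ⌊√D⌋ = 50
descent: ρ → (19,25,-25)  [lands on river]
river: ρ → (-25,25,19)
river: ρ → (19,13,-31)
river: ρ → (-31,49,1)
river: ρ → (1,49,-31)
river: ρ → (-31,13,19)
ρ-cycle length = 6 (tail of 1 descent step not counted)

6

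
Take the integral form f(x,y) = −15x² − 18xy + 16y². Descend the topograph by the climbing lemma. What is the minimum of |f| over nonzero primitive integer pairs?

descent: ρ → (16,18,-15)  [lands on river]
river: ρ → (-15,12,19)
river: ρ → (19,26,-8)
river: ρ → (-8,22,25)
river: ρ → (25,28,-5)
river: ρ → (-5,32,13)
river: ρ → (13,20,-17)
river: ρ → (-17,14,16)
closes: descent 1, river 8
min |a| on river = 5

5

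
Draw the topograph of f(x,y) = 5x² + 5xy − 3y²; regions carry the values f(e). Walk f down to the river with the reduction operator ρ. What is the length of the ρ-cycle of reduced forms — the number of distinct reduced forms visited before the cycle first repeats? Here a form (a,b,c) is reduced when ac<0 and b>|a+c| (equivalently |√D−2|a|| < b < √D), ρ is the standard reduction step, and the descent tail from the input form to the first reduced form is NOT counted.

D = 85, ⌊√D⌋ = 9
river: ρ → (-3,7,3)
river: ρ → (3,5,-5)
river: ρ → (-5,5,3)
river: ρ → (3,7,-3)
river: ρ → (-3,5,5)
river: ρ → (5,5,-3)
ρ-cycle length = 6 (tail of 0 descent steps not counted)

6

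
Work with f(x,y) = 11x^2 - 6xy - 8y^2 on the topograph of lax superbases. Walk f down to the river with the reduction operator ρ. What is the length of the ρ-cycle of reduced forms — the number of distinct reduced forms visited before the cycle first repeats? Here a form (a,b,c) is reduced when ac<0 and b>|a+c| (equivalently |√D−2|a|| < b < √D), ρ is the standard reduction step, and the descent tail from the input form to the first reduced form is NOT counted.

D = 388, ⌊√D⌋ = 19
descent: ρ → (-8,6,11)  [lands on river]
river: ρ → (11,16,-3)
river: ρ → (-3,14,16)
river: ρ → (16,18,-1)
river: ρ → (-1,18,16)
river: ρ → (16,14,-3)
river: ρ → (-3,16,11)
river: ρ → (11,6,-8)
river: ρ → (-8,10,9)
river: ρ → (9,8,-9)
river: ρ → (-9,10,8)
river: ρ → (8,6,-11)
river: ρ → (-11,16,3)
river: ρ → (3,14,-16)
river: ρ → (-16,18,1)
river: ρ → (1,18,-16)
river: ρ → (-16,14,3)
river: ρ → (3,16,-11)
river: ρ → (-11,6,8)
river: ρ → (8,10,-9)
river: ρ → (-9,8,9)
river: ρ → (9,10,-8)
ρ-cycle length = 22 (tail of 1 descent step not counted)

22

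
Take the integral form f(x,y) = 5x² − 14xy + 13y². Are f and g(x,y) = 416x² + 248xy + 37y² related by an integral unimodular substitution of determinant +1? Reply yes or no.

D₁ = -64, D₂ = -64
f: translate: b→-4 (≡-14 mod 10), so (5,-14,13)→(5,-4,4)
f: flip: (5,-4,4)→(4,4,5)
f: reduced (well bottom): (4,4,5) with a≤c, −a<b≤a
g: flip: (416,248,37)→(37,-248,416)
g: translate: b→-26 (≡-248 mod 74), so (37,-248,416)→(37,-26,5)
g: flip: (37,-26,5)→(5,26,37)
g: translate: b→-4 (≡26 mod 10), so (5,26,37)→(5,-4,4)
g: flip: (5,-4,4)→(4,4,5)
g: reduced (well bottom): (4,4,5) with a≤c, −a<b≤a
reduced forms (4, 4, 5) vs (4, 4, 5) ⇒ equivalent

yes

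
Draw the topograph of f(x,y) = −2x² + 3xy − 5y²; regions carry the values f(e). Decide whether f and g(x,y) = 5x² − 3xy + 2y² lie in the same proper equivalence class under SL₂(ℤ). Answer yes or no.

D₁ = -31, D₂ = -31
f is negative-definite; reduce −f:
−f: translate: b→1 (≡-3 mod 4), so (2,-3,5)→(2,1,4)
−f: reduced (well bottom): (2,1,4) with a≤c, −a<b≤a
flip sign back: reduced form of f is (-2,-1,-4)
g: flip: (5,-3,2)→(2,3,5)
g: translate: b→-1 (≡3 mod 4), so (2,3,5)→(2,-1,4)
g: reduced (well bottom): (2,-1,4) with a≤c, −a<b≤a
reduced forms (-2, -1, -4) vs (2, -1, 4) ⇒ inequivalent

no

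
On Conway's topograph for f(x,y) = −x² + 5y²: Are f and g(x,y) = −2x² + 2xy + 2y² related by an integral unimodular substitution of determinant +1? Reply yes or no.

D₁ = 20, D₂ = 20
river cycle of f (length 2): (-1, 4, 1), (1, 4, -1)
river cycle of g (length 2): (2, 2, -2), (-2, 2, 2)
cycles differ ⇒ inequivalent

no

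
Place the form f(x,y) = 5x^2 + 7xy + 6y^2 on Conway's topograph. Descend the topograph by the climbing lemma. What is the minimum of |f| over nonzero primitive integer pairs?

translate: b→-3 (≡7 mod 10), so (5,7,6)→(5,-3,4)
flip: (5,-3,4)→(4,3,5)
reduced (well bottom): (4,3,5) with a≤c, −a<b≤a
well minimum = a = 4

4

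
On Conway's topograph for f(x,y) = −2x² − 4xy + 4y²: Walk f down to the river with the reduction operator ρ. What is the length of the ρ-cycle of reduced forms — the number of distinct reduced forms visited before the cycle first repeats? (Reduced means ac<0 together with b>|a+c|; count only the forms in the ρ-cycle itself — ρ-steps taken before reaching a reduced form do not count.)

D = 48, ⌊√D⌋ = 6
descent: ρ → (4,4,-2)  [lands on river]
river: ρ → (-2,4,4)
ρ-cycle length = 2 (tail of 1 descent step not counted)

2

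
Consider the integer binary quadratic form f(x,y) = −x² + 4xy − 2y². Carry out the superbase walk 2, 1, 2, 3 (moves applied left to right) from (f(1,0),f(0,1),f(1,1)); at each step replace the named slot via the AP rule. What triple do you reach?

start (-1,-2,1) = (f(1,0),f(0,1),f(1,1))
replace slot 2: 2·((-1)+1) − (-2) = 2 → (-1,2,1)
replace slot 1: 2·(2+1) − (-1) = 7 → (7,2,1)
replace slot 2: 2·(7+1) − 2 = 14 → (7,14,1)
replace slot 3: 2·(7+14) − 1 = 41 → (7,14,41)

7,14,41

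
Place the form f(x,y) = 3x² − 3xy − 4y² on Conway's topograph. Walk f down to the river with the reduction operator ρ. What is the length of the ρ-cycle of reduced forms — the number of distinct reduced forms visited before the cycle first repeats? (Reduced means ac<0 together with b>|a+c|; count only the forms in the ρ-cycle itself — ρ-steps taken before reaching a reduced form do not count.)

D = 57, ⌊√D⌋ = 7
descent: ρ → (-4,3,3)  [lands on river]
river: ρ → (3,3,-4)
river: ρ → (-4,5,2)
river: ρ → (2,7,-1)
river: ρ → (-1,7,2)
river: ρ → (2,5,-4)
ρ-cycle length = 6 (tail of 1 descent step not counted)

6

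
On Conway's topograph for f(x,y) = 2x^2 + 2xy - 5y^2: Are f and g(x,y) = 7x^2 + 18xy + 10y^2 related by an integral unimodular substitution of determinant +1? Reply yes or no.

D₁ = 44, D₂ = 44
river cycle of f (length 2): (2, 6, -1), (-1, 6, 2)
river cycle of g (length 2): (-1, 6, 2), (2, 6, -1)
cycles coincide ⇒ equivalent

yes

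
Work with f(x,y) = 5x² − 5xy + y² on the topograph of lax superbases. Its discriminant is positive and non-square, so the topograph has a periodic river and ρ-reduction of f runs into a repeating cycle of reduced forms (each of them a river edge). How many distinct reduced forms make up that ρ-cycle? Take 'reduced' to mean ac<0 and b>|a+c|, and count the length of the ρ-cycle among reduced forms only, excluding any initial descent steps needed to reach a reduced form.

D = 5, ⌊√D⌋ = 2
descent: ρ → (1,1,-1)  [lands on river]
river: ρ → (-1,1,1)
ρ-cycle length = 2 (tail of 1 descent step not counted)

2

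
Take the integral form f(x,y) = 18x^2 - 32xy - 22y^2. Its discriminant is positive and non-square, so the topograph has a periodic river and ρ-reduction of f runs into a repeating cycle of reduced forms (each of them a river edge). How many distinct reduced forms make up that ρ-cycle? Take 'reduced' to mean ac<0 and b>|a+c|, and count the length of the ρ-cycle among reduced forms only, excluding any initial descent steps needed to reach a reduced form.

D = 2608, ⌊√D⌋ = 51
descent: ρ → (-22,32,18)  [lands on river]
river: ρ → (18,40,-14)
river: ρ → (-14,44,12)
river: ρ → (12,28,-38)
river: ρ → (-38,48,2)
river: ρ → (2,48,-38)
river: ρ → (-38,28,12)
river: ρ → (12,44,-14)
river: ρ → (-14,40,18)
river: ρ → (18,32,-22)
river: ρ → (-22,12,28)
river: ρ → (28,44,-6)
river: ρ → (-6,40,42)
river: ρ → (42,44,-4)
river: ρ → (-4,44,42)
river: ρ → (42,40,-6)
river: ρ → (-6,44,28)
river: ρ → (28,12,-22)
ρ-cycle length = 18 (tail of 1 descent step not counted)

18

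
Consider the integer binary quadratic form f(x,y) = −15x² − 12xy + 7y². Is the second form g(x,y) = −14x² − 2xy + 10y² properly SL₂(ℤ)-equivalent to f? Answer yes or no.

D₁ = 564, D₂ = 564
river cycle of f (length 6): (7, 12, -15), (-15, 18, 4), (4, 22, -5), (-5, 18, 12), (12, 6, -11), (-11, 16, 7)
river cycle of g (length 4): (10, 22, -2), (-2, 22, 10), (10, 18, -6), (-6, 18, 10)
cycles differ ⇒ inequivalent

no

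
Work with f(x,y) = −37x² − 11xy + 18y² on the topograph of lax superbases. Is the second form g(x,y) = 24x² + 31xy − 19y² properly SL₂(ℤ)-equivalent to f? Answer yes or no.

D₁ = 2785, D₂ = 2785
river cycle of f (length 62): (18, 47, -8), (-8, 49, 12), (12, 47, -12), (-12, 49, 8), (8, 47, -18), (-18, 25, 30), (30, 35, -13), (-13, 43, 18), (18, 29, -27), (-27, 25, 20), … (52 more)
river cycle of g (length 62): (-19, 45, 10), (10, 35, -39), (-39, 43, 6), (6, 41, -46), (-46, 51, 1), (1, 51, -46), (-46, 41, 6), (6, 43, -39), (-39, 35, 10), (10, 45, -19), … (52 more)
cycles differ ⇒ inequivalent

no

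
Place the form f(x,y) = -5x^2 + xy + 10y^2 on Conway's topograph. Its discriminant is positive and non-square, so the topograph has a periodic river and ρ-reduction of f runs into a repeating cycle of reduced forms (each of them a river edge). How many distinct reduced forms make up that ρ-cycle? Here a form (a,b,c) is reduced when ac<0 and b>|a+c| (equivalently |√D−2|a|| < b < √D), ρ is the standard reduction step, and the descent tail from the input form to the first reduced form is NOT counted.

D = 201, ⌊√D⌋ = 14
descent: ρ → (10,-1,-5)
descent: ρ → (-5,11,4)  [lands on river]
river: ρ → (4,13,-2)
river: ρ → (-2,11,10)
river: ρ → (10,9,-3)
river: ρ → (-3,9,10)
river: ρ → (10,11,-2)
river: ρ → (-2,13,4)
river: ρ → (4,11,-5)
river: ρ → (-5,9,6)
river: ρ → (6,3,-8)
river: ρ → (-8,13,1)
river: ρ → (1,13,-8)
river: ρ → (-8,3,6)
river: ρ → (6,9,-5)
ρ-cycle length = 14 (tail of 2 descent steps not counted)

14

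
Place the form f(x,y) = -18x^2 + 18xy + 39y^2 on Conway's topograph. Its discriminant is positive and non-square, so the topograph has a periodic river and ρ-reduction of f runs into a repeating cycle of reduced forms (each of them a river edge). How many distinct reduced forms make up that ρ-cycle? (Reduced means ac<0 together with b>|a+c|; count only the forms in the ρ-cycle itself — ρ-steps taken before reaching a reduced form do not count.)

D = 3132, ⌊√D⌋ = 55
descent: ρ → (39,-18,-18)
descent: ρ → (-18,54,3)  [lands on river]
river: ρ → (3,54,-18)
ρ-cycle length = 2 (tail of 2 descent steps not counted)

2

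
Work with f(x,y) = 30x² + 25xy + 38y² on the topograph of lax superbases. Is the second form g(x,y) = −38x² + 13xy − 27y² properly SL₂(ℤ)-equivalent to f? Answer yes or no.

D₁ = -3935, D₂ = -3935
f: reduced (well bottom): (30,25,38) with a≤c, −a<b≤a
g is negative-definite; reduce −g:
−g: flip: (38,-13,27)→(27,13,38)
−g: reduced (well bottom): (27,13,38) with a≤c, −a<b≤a
flip sign back: reduced form of g is (-27,-13,-38)
reduced forms (30, 25, 38) vs (-27, -13, -38) ⇒ inequivalent

no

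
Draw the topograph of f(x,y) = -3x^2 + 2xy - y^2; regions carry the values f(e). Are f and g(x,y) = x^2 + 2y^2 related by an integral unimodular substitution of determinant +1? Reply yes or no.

D₁ = -8, D₂ = -8
f is negative-definite; reduce −f:
−f: flip: (3,-2,1)→(1,2,3)
−f: translate: b→0 (≡2 mod 2), so (1,2,3)→(1,0,2)
−f: reduced (well bottom): (1,0,2) with a≤c, −a<b≤a
flip sign back: reduced form of f is (-1,0,-2)
g: reduced (well bottom): (1,0,2) with a≤c, −a<b≤a
reduced forms (-1, 0, -2) vs (1, 0, 2) ⇒ inequivalent

no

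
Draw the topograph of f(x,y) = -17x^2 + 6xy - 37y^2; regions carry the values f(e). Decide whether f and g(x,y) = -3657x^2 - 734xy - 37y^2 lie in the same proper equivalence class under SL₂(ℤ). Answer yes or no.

D₁ = -2480, D₂ = -2480
f is negative-definite; reduce −f:
−f: reduced (well bottom): (17,-6,37) with a≤c, −a<b≤a
flip sign back: reduced form of f is (-17,6,-37)
g is negative-definite; reduce −g:
−g: flip: (3657,734,37)→(37,-734,3657)
−g: translate: b→6 (≡-734 mod 74), so (37,-734,3657)→(37,6,17)
−g: flip: (37,6,17)→(17,-6,37)
−g: reduced (well bottom): (17,-6,37) with a≤c, −a<b≤a
flip sign back: reduced form of g is (-17,6,-37)
reduced forms (-17, 6, -37) vs (-17, 6, -37) ⇒ equivalent

yes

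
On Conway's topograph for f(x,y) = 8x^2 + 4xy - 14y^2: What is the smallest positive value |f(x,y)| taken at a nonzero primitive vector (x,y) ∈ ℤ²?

descent: ρ → (-14,-4,8)
descent: ρ → (8,20,-2)  [lands on river]
river: ρ → (-2,20,8)
river: ρ → (8,12,-10)
river: ρ → (-10,8,10)
river: ρ → (10,12,-8)
river: ρ → (-8,20,2)
river: ρ → (2,20,-8)
river: ρ → (-8,12,10)
river: ρ → (10,8,-10)
river: ρ → (-10,12,8)
closes: descent 2, river 10
min |a| on river = 2

2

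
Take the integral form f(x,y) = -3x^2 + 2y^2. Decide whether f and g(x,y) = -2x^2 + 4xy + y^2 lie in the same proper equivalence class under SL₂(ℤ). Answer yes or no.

D₁ = 24, D₂ = 24
river cycle of f (length 2): (2, 4, -1), (-1, 4, 2)
river cycle of g (length 2): (1, 4, -2), (-2, 4, 1)
cycles differ ⇒ inequivalent

no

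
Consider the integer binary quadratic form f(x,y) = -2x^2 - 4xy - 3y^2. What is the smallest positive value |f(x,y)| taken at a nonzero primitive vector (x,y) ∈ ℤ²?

translate: b→0 (≡4 mod 4), so (2,4,3)→(2,0,1)
flip: (2,0,1)→(1,0,2)
reduced (well bottom): (1,0,2) with a≤c, −a<b≤a
well minimum |f| = |-1| = 1 (negative-definite)

1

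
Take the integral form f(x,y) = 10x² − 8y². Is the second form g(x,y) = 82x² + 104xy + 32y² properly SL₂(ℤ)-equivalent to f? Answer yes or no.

D₁ = 320, D₂ = 320
river cycle of f (length 2): (-8, 16, 2), (2, 16, -8)
river cycle of g (length 2): (2, 16, -8), (-8, 16, 2)
cycles coincide ⇒ equivalent

yes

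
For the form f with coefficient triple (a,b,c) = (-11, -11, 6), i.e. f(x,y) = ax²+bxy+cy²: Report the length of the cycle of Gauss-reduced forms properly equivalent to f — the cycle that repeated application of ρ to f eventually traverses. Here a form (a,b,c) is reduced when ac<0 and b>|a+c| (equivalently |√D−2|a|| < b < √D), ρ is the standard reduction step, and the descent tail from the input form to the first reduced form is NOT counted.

D = 385, ⌊√D⌋ = 19
descent: ρ → (6,11,-11)  [lands on river]
river: ρ → (-11,11,6)
river: ρ → (6,13,-9)
river: ρ → (-9,5,10)
river: ρ → (10,15,-4)
river: ρ → (-4,17,6)
river: ρ → (6,19,-1)
river: ρ → (-1,19,6)
river: ρ → (6,17,-4)
river: ρ → (-4,15,10)
river: ρ → (10,5,-9)
river: ρ → (-9,13,6)
ρ-cycle length = 12 (tail of 1 descent step not counted)

12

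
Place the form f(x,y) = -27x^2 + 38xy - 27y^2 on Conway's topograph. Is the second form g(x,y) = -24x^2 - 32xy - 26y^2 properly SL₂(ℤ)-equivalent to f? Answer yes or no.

D₁ = -1472, D₂ = -1472
f is negative-definite; reduce −f:
−f: translate: b→16 (≡-38 mod 54), so (27,-38,27)→(27,16,16)
−f: flip: (27,16,16)→(16,-16,27)
−f: translate: b→16 (≡-16 mod 32), so (16,-16,27)→(16,16,27)
−f: reduced (well bottom): (16,16,27) with a≤c, −a<b≤a
flip sign back: reduced form of f is (-16,-16,-27)
g is negative-definite; reduce −g:
−g: translate: b→-16 (≡32 mod 48), so (24,32,26)→(24,-16,18)
−g: flip: (24,-16,18)→(18,16,24)
−g: reduced (well bottom): (18,16,24) with a≤c, −a<b≤a
flip sign back: reduced form of g is (-18,-16,-24)
reduced forms (-16, -16, -27) vs (-18, -16, -24) ⇒ inequivalent

no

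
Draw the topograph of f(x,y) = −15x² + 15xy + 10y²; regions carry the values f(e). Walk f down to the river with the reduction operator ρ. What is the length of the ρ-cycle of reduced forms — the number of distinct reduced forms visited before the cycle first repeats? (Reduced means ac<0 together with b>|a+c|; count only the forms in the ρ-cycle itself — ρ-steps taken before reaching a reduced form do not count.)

D = 825, ⌊√D⌋ = 28
river: ρ → (10,25,-5)
river: ρ → (-5,25,10)
river: ρ → (10,15,-15)
river: ρ → (-15,15,10)
ρ-cycle length = 4 (tail of 0 descent steps not counted)

4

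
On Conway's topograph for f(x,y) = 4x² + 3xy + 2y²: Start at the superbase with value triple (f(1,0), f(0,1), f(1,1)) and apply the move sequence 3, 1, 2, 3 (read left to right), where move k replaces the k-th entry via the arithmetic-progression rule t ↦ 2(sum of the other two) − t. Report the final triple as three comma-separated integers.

start (4,2,9) = (f(1,0),f(0,1),f(1,1))
replace slot 3: 2·(4+2) − 9 = 3 → (4,2,3)
replace slot 1: 2·(2+3) − 4 = 6 → (6,2,3)
replace slot 2: 2·(6+3) − 2 = 16 → (6,16,3)
replace slot 3: 2·(6+16) − 3 = 41 → (6,16,41)

6,16,41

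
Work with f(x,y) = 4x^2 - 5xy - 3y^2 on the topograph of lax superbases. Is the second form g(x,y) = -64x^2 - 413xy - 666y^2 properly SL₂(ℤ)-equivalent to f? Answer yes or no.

D₁ = 73, D₂ = 73
river cycle of f (length 18): (-3, 5, 4), (4, 3, -4), (-4, 5, 3), (3, 7, -2), (-2, 5, 6), (6, 7, -1), (-1, 7, 6), (6, 5, -2), (-2, 7, 3), (3, 5, -4), … (8 more)
river cycle of g (length 18): (-3, 5, 4), (4, 3, -4), (-4, 5, 3), (3, 7, -2), (-2, 5, 6), (6, 7, -1), (-1, 7, 6), (6, 5, -2), (-2, 7, 3), (3, 5, -4), … (8 more)
cycles coincide ⇒ equivalent

yes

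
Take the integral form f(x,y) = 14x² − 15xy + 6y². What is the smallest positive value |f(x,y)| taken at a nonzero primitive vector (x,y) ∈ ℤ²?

translate: b→13 (≡-15 mod 28), so (14,-15,6)→(14,13,5)
flip: (14,13,5)→(5,-13,14)
translate: b→-3 (≡-13 mod 10), so (5,-13,14)→(5,-3,6)
reduced (well bottom): (5,-3,6) with a≤c, −a<b≤a
well minimum = a = 5

5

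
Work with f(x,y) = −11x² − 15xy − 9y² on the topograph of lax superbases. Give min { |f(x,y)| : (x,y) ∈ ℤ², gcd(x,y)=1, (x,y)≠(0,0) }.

translate: b→-7 (≡15 mod 22), so (11,15,9)→(11,-7,5)
flip: (11,-7,5)→(5,7,11)
translate: b→-3 (≡7 mod 10), so (5,7,11)→(5,-3,9)
reduced (well bottom): (5,-3,9) with a≤c, −a<b≤a
well minimum |f| = |-5| = 5 (negative-definite)

5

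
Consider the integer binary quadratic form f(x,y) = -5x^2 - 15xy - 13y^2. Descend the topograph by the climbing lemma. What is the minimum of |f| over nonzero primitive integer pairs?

translate: b→5 (≡15 mod 10), so (5,15,13)→(5,5,3)
flip: (5,5,3)→(3,-5,5)
translate: b→1 (≡-5 mod 6), so (3,-5,5)→(3,1,3)
reduced (well bottom): (3,1,3) with a≤c, −a<b≤a
well minimum |f| = |-3| = 3 (negative-definite)

3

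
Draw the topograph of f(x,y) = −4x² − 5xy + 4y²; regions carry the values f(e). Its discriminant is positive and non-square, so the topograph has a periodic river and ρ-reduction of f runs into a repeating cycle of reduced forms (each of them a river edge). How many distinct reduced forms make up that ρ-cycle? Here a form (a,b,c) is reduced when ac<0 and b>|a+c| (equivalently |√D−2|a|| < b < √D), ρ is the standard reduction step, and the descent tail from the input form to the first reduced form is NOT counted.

D = 89, ⌊√D⌋ = 9
descent: ρ → (4,5,-4)  [lands on river]
river: ρ → (-4,3,5)
river: ρ → (5,7,-2)
river: ρ → (-2,9,1)
river: ρ → (1,9,-2)
river: ρ → (-2,7,5)
river: ρ → (5,3,-4)
river: ρ → (-4,5,4)
river: ρ → (4,3,-5)
river: ρ → (-5,7,2)
river: ρ → (2,9,-1)
river: ρ → (-1,9,2)
river: ρ → (2,7,-5)
river: ρ → (-5,3,4)
ρ-cycle length = 14 (tail of 1 descent step not counted)

14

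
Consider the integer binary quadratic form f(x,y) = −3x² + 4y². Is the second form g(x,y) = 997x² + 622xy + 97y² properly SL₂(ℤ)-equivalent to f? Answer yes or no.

D₁ = 48, D₂ = 48
river cycle of f (length 2): (-3, 6, 1), (1, 6, -3)
river cycle of g (length 2): (-3, 6, 1), (1, 6, -3)
cycles coincide ⇒ equivalent

yes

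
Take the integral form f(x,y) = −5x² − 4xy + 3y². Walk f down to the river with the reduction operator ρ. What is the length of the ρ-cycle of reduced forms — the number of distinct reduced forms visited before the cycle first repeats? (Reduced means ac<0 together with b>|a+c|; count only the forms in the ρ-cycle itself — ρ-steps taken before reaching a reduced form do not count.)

D = 76, ⌊√D⌋ = 8
descent: ρ → (3,4,-5)  [lands on river]
river: ρ → (-5,6,2)
river: ρ → (2,6,-5)
river: ρ → (-5,4,3)
river: ρ → (3,8,-1)
river: ρ → (-1,8,3)
ρ-cycle length = 6 (tail of 1 descent step not counted)

6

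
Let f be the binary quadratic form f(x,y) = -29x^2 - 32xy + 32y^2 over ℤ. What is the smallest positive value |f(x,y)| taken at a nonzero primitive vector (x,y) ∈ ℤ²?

descent: ρ → (32,32,-29)  [lands on river]
river: ρ → (-29,26,35)
river: ρ → (35,44,-20)
river: ρ → (-20,36,43)
river: ρ → (43,50,-13)
river: ρ → (-13,54,35)
river: ρ → (35,16,-32)
river: ρ → (-32,48,19)
river: ρ → (19,66,-5)
river: ρ → (-5,64,32)
river: ρ → (32,64,-5)
river: ρ → (-5,66,19)
river: ρ → (19,48,-32)
river: ρ → (-32,16,35)
river: ρ → (35,54,-13)
river: ρ → (-13,50,43)
river: ρ → (43,36,-20)
river: ρ → (-20,44,35)
river: ρ → (35,26,-29)
river: ρ → (-29,32,32)
closes: descent 1, river 20
min |a| on river = 5

5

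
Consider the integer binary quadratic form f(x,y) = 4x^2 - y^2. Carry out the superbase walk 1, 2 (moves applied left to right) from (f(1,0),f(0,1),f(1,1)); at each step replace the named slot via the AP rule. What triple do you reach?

start (4,-1,3) = (f(1,0),f(0,1),f(1,1))
replace slot 1: 2·((-1)+3) − 4 = 0 → (0,-1,3)
replace slot 2: 2·(0+3) − (-1) = 7 → (0,7,3)

0,7,3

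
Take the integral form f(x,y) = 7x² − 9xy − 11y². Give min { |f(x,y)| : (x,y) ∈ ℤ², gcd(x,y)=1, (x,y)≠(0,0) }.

descent: ρ → (-11,9,7)  [lands on river]
river: ρ → (7,19,-1)
river: ρ → (-1,19,7)
river: ρ → (7,9,-11)
river: ρ → (-11,13,5)
river: ρ → (5,17,-5)
river: ρ → (-5,13,11)
river: ρ → (11,9,-7)
river: ρ → (-7,19,1)
river: ρ → (1,19,-7)
river: ρ → (-7,9,11)
river: ρ → (11,13,-5)
river: ρ → (-5,17,5)
river: ρ → (5,13,-11)
closes: descent 1, river 14
min |a| on river = 1

1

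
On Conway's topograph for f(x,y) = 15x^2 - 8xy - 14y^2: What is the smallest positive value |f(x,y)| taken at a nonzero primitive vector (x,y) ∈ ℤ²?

descent: ρ → (-14,8,15)  [lands on river]
river: ρ → (15,22,-7)
river: ρ → (-7,20,18)
river: ρ → (18,16,-9)
river: ρ → (-9,20,14)
river: ρ → (14,8,-15)
river: ρ → (-15,22,7)
river: ρ → (7,20,-18)
river: ρ → (-18,16,9)
river: ρ → (9,20,-14)
closes: descent 1, river 10
min |a| on river = 7

7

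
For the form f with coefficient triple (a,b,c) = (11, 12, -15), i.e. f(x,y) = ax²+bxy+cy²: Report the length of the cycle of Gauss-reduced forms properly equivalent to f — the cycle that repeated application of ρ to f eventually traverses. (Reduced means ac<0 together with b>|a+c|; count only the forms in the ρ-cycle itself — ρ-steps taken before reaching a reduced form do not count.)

D = 804, ⌊√D⌋ = 28
river: ρ → (-15,18,8)
river: ρ → (8,14,-19)
river: ρ → (-19,24,3)
river: ρ → (3,24,-19)
river: ρ → (-19,14,8)
river: ρ → (8,18,-15)
river: ρ → (-15,12,11)
river: ρ → (11,10,-16)
river: ρ → (-16,22,5)
river: ρ → (5,28,-1)
river: ρ → (-1,28,5)
river: ρ → (5,22,-16)
river: ρ → (-16,10,11)
river: ρ → (11,12,-15)
ρ-cycle length = 14 (tail of 0 descent steps not counted)

14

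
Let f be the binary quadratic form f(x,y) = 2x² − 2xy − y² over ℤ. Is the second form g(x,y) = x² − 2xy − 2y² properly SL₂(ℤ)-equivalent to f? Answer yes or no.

D₁ = 12, D₂ = 12
river cycle of f (length 2): (-1, 2, 2), (2, 2, -1)
river cycle of g (length 2): (-2, 2, 1), (1, 2, -2)
cycles differ ⇒ inequivalent

no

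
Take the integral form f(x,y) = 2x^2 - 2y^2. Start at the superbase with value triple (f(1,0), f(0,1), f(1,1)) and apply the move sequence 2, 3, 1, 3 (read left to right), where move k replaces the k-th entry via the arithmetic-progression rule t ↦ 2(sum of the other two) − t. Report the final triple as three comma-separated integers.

start (2,-2,0) = (f(1,0),f(0,1),f(1,1))
replace slot 2: 2·(2+0) − (-2) = 6 → (2,6,0)
replace slot 3: 2·(2+6) − 0 = 16 → (2,6,16)
replace slot 1: 2·(6+16) − 2 = 42 → (42,6,16)
replace slot 3: 2·(42+6) − 16 = 80 → (42,6,80)

42,6,80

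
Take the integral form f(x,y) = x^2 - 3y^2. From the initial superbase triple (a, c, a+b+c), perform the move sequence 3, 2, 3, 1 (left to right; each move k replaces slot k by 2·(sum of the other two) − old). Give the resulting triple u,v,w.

start (1,-3,-2) = (f(1,0),f(0,1),f(1,1))
replace slot 3: 2·(1+(-3)) − (-2) = -2 → (1,-3,-2)
replace slot 2: 2·(1+(-2)) − (-3) = 1 → (1,1,-2)
replace slot 3: 2·(1+1) − (-2) = 6 → (1,1,6)
replace slot 1: 2·(1+6) − 1 = 13 → (13,1,6)

13,1,6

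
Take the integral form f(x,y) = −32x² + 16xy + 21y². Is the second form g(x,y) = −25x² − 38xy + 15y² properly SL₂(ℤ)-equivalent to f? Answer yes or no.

D₁ = 2944, D₂ = 2944
river cycle of f (length 10): (21, 26, -27), (-27, 28, 20), (20, 52, -3), (-3, 50, 37), (37, 24, -16), (-16, 40, 21), (21, 44, -12), (-12, 52, 5), (5, 48, -32), (-32, 16, 21)
river cycle of g (length 10): (15, 38, -25), (-25, 12, 28), (28, 44, -9), (-9, 46, 23), (23, 46, -9), (-9, 44, 28), (28, 12, -25), (-25, 38, 15), (15, 52, -4), (-4, 52, 15)
cycles differ ⇒ inequivalent

no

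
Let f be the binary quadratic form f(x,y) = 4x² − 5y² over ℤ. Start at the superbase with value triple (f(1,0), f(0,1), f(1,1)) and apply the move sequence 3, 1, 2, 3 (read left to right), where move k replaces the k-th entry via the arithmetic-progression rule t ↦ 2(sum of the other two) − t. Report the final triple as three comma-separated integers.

start (4,-5,-1) = (f(1,0),f(0,1),f(1,1))
replace slot 3: 2·(4+(-5)) − (-1) = -1 → (4,-5,-1)
replace slot 1: 2·((-5)+(-1)) − 4 = -16 → (-16,-5,-1)
replace slot 2: 2·((-16)+(-1)) − (-5) = -29 → (-16,-29,-1)
replace slot 3: 2·((-16)+(-29)) − (-1) = -89 → (-16,-29,-89)

-16,-29,-89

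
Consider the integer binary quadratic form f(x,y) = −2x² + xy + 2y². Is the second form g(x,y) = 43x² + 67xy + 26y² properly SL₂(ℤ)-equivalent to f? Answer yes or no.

D₁ = 17, D₂ = 17
river cycle of f (length 6): (2, 3, -1), (-1, 3, 2), (2, 1, -2), (-2, 3, 1), (1, 3, -2), (-2, 1, 2)
river cycle of g (length 6): (2, 3, -1), (-1, 3, 2), (2, 1, -2), (-2, 3, 1), (1, 3, -2), (-2, 1, 2)
cycles coincide ⇒ equivalent

yes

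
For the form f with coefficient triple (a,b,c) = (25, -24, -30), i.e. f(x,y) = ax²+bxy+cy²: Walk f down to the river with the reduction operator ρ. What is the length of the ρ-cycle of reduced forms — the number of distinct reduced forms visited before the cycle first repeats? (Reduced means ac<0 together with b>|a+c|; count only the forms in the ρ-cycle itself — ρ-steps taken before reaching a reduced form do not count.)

D = 3576, ⌊√D⌋ = 59
descent: ρ → (-30,24,25)  [lands on river]
river: ρ → (25,26,-29)
river: ρ → (-29,32,22)
river: ρ → (22,56,-5)
river: ρ → (-5,54,33)
river: ρ → (33,12,-26)
river: ρ → (-26,40,19)
river: ρ → (19,36,-30)
ρ-cycle length = 8 (tail of 1 descent step not counted)

8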